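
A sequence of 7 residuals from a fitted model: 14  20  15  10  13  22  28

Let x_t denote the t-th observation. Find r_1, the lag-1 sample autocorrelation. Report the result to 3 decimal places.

0.276

Mean x̄ = (14 + 20 + 15 + 10 + 13 + 22 + 28)/7 = 17.4286
Deviations from mean: -3.4286, 2.5714, -2.4286, -7.4286, -4.4286, 4.5714, 10.5714
Σ(x_t−x̄)(x_{t+1}−x̄) = (-8.8163) + (-6.2449) + (18.0408) + (32.8980) + (-20.2449) + (48.3265) = 63.9592
Denominator Σ(x_t−x̄)² = 231.7143
r_1 = 63.9592 / 231.7143 = 0.276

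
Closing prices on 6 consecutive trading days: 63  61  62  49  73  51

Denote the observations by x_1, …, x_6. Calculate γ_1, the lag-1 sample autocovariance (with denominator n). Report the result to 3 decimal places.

Mean x̄ = (63 + 61 + 62 + 49 + 73 + 51)/6 = 59.8333
Deviations: 3.1667, 1.1667, 2.1667, -10.8333, 13.1667, -8.8333
Σ_{t=1}^{5}(x_t−x̄)(x_{t+1}−x̄) = -276.1944
γ_1 = -276.1944 / 6 = -46.032

-46.032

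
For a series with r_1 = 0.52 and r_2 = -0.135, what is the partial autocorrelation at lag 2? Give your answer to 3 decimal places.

-0.556

φ_{22} = (r_2 − r_1²) / (1 − r_1²)
r_1² = (0.52)² = 0.2704
Numerator = -0.135 − 0.2704 = -0.4054; denominator = 1 − 0.2704 = 0.7296
φ_{22} = -0.4054 / 0.7296 = -0.556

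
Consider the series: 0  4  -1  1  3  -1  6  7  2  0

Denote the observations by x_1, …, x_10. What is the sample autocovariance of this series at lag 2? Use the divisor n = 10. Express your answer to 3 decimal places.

Mean x̄ = (0 + 4 − 1 + 1 + 3 − 1 + 6 + 7 + 2 + 0)/10 = 2.1000
Σ_{t=1}^{8}(x_t−x̄)(x_{t+2}−x̄) = -17.3200
γ_2 = -17.3200 / 10 = -1.732

-1.732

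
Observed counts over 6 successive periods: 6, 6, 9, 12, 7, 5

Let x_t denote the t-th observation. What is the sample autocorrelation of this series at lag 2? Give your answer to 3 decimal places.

Mean x̄ = (6 + 6 + 9 + 12 + 7 + 5)/6 = 7.5000
Numerator Σ_{t=1}^{4}(x_t−x̄)(x_{t+2}−x̄) = -21.0000
Denominator Σ(x_t−x̄)² = 33.5000
r_2 = -21.0000 / 33.5000 = -0.627

-0.627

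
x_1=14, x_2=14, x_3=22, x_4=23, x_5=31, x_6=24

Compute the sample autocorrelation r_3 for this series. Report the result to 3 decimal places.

Mean x̄ = (14 + 14 + 22 + 23 + 31 + 24)/6 = 21.3333
Σ(x_t−x̄)(x_{t+3}−x̄) = (-12.2222) + (-70.8889) + (1.7778) = -81.3333
Denominator Σ(x_t−x̄)² = 211.3333
r_3 = -81.3333 / 211.3333 = -0.385

-0.385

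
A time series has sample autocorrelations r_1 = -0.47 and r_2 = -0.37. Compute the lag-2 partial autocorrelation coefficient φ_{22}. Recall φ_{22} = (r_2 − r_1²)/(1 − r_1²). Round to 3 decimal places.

-0.758

φ_{22} = (r_2 − r_1²) / (1 − r_1²)
r_1² = (-0.47)² = 0.2209
Numerator = -0.37 − 0.2209 = -0.5909; denominator = 1 − 0.2209 = 0.7791
φ_{22} = -0.5909 / 0.7791 = -0.758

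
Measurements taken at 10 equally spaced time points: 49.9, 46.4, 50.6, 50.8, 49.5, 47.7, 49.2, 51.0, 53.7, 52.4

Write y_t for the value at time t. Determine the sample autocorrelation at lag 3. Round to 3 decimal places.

-0.270

Mean ȳ = (49.9 + 46.4 + 50.6 + 50.8 + 49.5 + 47.7 + 49.2 + 51.0 + 53.7 + 52.4)/10 = 50.1200
Σ(y_t−ȳ)(y_{t+3}−ȳ) = (-0.1496) + (2.3064) + (-1.1616) + (-0.6256) + (-0.5456) + (-8.6636) + (-2.0976) = -10.9372
Denominator Σ(y_t−ȳ)² = 40.4560
r_3 = -10.9372 / 40.4560 = -0.270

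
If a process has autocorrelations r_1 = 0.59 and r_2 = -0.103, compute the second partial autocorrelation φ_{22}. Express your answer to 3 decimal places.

-0.692

φ_{22} = (r_2 − r_1²) / (1 − r_1²)
r_1² = (0.59)² = 0.3481
Numerator = -0.103 − 0.3481 = -0.4511; denominator = 1 − 0.3481 = 0.6519
φ_{22} = -0.4511 / 0.6519 = -0.692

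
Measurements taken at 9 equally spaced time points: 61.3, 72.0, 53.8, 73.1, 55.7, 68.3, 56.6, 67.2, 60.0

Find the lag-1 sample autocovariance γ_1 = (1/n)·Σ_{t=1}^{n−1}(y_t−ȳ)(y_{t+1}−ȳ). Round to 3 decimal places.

Mean ȳ = (61.3 + 72.0 + 53.8 + 73.1 + 55.7 + 68.3 + 56.6 + 67.2 + 60.0)/9 = 63.1111
Σ_{t=1}^{8}(y_t−ȳ)(y_{t+1}−ȳ) = -377.4857
γ_1 = -377.4857 / 9 = -41.943

-41.943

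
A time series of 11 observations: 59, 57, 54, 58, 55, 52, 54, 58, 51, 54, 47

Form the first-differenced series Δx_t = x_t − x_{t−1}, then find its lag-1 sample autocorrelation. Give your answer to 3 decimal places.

First differences Δx: -2, -3, 4, -3, -3, 2, 4, -7, 3, -7
Mean of differences = -1.2000
Numerator Σ(Δx_t−Δx̄)(Δx_{t+1}−Δx̄) = -82.0400
Denominator Σ(Δx_t−Δx̄)² = 159.6000
r_1(Δx) = -82.0400 / 159.6000 = -0.514

-0.514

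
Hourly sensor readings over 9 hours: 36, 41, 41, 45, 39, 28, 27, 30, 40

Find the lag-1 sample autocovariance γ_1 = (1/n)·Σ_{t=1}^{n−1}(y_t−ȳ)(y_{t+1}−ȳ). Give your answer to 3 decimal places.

19.469

Mean ȳ = (36 + 41 + 41 + 45 + 39 + 28 + 27 + 30 + 40)/9 = 36.3333
Σ_{t=1}^{8}(y_t−ȳ)(y_{t+1}−ȳ) = 175.2222
γ_1 = 175.2222 / 9 = 19.469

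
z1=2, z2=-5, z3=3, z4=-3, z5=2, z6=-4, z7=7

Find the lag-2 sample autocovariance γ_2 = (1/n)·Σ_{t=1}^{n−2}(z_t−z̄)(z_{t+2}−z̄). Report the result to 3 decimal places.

Mean z̄ = (2 − 5 + 3 − 3 + 2 − 4 + 7)/7 = 0.2857
Σ_{t=1}^{5}(z_t−z̄)(z_{t+2}−z̄) = 52.2653
γ_2 = 52.2653 / 7 = 7.466

7.466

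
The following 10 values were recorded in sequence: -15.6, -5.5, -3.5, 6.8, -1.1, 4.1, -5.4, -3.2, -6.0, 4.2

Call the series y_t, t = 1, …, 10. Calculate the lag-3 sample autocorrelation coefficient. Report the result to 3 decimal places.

-0.534

Mean ȳ = (-15.6 − 5.5 − 3.5 + 6.8 − 1.1 + 4.1 − 5.4 − 3.2 − 6.0 + 4.2)/10 = -2.5200
Numerator Σ_{t=1}^{7}(y_t−ȳ)(y_{t+3}−ȳ) = -202.8232
Denominator Σ(y_t−ȳ)² = 379.6560
r_3 = -202.8232 / 379.6560 = -0.534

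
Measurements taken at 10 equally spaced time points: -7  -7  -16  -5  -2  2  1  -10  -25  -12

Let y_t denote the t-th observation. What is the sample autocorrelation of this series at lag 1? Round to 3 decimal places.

0.368

Mean ȳ = (-7 − 7 − 16 − 5 − 2 + 2 + 1 − 10 − 25 − 12)/10 = -8.1000
Numerator Σ_{t=1}^{9}(y_t−ȳ)(y_{t+1}−ȳ) = 221.1900
Denominator Σ(y_t−ȳ)² = 600.9000
r_1 = 221.1900 / 600.9000 = 0.368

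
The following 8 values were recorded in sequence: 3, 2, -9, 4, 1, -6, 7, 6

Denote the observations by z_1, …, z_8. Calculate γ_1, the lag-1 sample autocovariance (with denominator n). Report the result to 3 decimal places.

Mean z̄ = (3 + 2 − 9 + 4 + 1 − 6 + 7 + 6)/8 = 1.0000
Deviations: 2.0000, 1.0000, -10.0000, 3.0000, 0.0000, -7.0000, 6.0000, 5.0000
Σ_{t=1}^{7}(z_t−z̄)(z_{t+1}−z̄) = -50.0000
γ_1 = -50.0000 / 8 = -6.250

-6.250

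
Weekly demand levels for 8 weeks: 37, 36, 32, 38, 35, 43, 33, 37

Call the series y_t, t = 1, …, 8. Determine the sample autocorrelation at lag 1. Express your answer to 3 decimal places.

Mean ȳ = (37 + 36 + 32 + 38 + 35 + 43 + 33 + 37)/8 = 36.3750
Numerator Σ_{t=1}^{7}(y_t−ȳ)(y_{t+1}−ȳ) = -41.5156
Denominator Σ(y_t−ȳ)² = 79.8750
r_1 = -41.5156 / 79.8750 = -0.520

-0.520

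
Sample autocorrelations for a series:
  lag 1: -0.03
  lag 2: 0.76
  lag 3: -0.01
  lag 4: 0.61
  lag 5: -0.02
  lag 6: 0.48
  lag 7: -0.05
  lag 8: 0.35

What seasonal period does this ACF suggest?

2

The largest autocorrelation is r_2 = 0.76, with weaker echoes at lags 4 (0.61), 6 (0.48) and 8 (0.35); the remaining lags stay at or below -0.01.
The dominant spike at lag 2 indicates a seasonal period of 2.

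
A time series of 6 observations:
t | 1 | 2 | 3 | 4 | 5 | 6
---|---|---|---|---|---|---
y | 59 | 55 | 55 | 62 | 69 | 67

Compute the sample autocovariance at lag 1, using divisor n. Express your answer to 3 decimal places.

Mean ȳ = (59 + 55 + 55 + 62 + 69 + 67)/6 = 61.1667
Σ_{t=1}^{5}(y_t−ȳ)(y_{t+1}−ȳ) = 98.4722
γ_1 = 98.4722 / 6 = 16.412

16.412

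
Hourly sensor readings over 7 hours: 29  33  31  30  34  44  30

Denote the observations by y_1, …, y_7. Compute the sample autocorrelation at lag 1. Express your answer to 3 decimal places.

-0.119

Mean ȳ = (29 + 33 + 31 + 30 + 34 + 44 + 30)/7 = 33.0000
Deviations from mean: -4.0000, 0.0000, -2.0000, -3.0000, 1.0000, 11.0000, -3.0000
Numerator Σ_{t=1}^{6}(y_t−ȳ)(y_{t+1}−ȳ) = -19.0000
Denominator Σ(y_t−ȳ)² = 160.0000
r_1 = -19.0000 / 160.0000 = -0.119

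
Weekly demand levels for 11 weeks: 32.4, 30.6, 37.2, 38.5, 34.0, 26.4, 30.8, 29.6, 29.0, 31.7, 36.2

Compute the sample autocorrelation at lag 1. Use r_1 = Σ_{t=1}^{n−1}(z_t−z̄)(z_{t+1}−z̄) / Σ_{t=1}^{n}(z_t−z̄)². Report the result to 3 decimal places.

Mean z̄ = (32.4 + 30.6 + 37.2 + 38.5 + 34.0 + 26.4 + 30.8 + 29.6 + 29.0 + 31.7 + 36.2)/11 = 32.4000
Numerator Σ_{t=1}^{10}(z_t−z̄)(z_{t+1}−z̄) = 44.1200
Denominator Σ(z_t−z̄)² = 138.9400
r_1 = 44.1200 / 138.9400 = 0.318

0.318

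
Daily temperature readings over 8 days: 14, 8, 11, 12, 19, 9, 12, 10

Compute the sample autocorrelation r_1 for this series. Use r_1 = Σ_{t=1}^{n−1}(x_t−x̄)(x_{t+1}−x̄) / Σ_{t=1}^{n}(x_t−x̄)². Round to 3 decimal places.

-0.303

Mean x̄ = (14 + 8 + 11 + 12 + 19 + 9 + 12 + 10)/8 = 11.8750
Numerator Σ_{t=1}^{7}(x_t−x̄)(x_{t+1}−x̄) = -25.1406
Denominator Σ(x_t−x̄)² = 82.8750
r_1 = -25.1406 / 82.8750 = -0.303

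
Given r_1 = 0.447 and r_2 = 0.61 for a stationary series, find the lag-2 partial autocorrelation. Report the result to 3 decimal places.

φ_{22} = (r_2 − r_1²) / (1 − r_1²)
r_1² = (0.447)² = 0.199809
Numerator = 0.61 − 0.1998 = 0.4102; denominator = 1 − 0.1998 = 0.8002
φ_{22} = 0.4102 / 0.8002 = 0.513

0.513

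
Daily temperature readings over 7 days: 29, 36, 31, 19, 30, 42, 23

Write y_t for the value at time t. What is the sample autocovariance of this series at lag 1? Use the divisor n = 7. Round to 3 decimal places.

Mean ȳ = (29 + 36 + 31 + 19 + 30 + 42 + 23)/7 = 30.0000
Deviations: -1.0000, 6.0000, 1.0000, -11.0000, 0.0000, 12.0000, -7.0000
Σ_{t=1}^{6}(y_t−ȳ)(y_{t+1}−ȳ) = -95.0000
γ_1 = -95.0000 / 7 = -13.571

-13.571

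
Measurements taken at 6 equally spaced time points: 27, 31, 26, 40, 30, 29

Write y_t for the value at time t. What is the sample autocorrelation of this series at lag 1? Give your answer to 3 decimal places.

-0.404

Mean ȳ = (27 + 31 + 26 + 40 + 30 + 29)/6 = 30.5000
Numerator Σ_{t=1}^{5}(y_t−ȳ)(y_{t+1}−ȳ) = -50.7500
Denominator Σ(y_t−ȳ)² = 125.5000
r_1 = -50.7500 / 125.5000 = -0.404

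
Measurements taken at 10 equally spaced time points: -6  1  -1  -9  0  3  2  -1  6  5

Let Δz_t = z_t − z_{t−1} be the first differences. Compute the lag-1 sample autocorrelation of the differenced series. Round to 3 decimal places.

First differences Δz: 7, -2, -8, 9, 3, -1, -3, 7, -1
Mean of differences = 1.2222
Numerator Σ(Δz_t−Δz̄)(Δz_{t+1}−Δz̄) = -78.6049
Denominator Σ(Δz_t−Δz̄)² = 253.5556
r_1(Δz) = -78.6049 / 253.5556 = -0.310

-0.310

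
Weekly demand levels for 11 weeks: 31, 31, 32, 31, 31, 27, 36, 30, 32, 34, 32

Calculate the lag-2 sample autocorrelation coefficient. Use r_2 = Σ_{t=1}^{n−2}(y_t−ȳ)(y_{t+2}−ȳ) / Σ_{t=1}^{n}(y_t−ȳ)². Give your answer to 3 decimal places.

Mean ȳ = (31 + 31 + 32 + 31 + 31 + 27 + 36 + 30 + 32 + 34 + 32)/11 = 31.5455
Numerator Σ_{t=1}^{9}(y_t−ȳ)(y_{t+2}−ȳ) = 5.3140
Denominator Σ(y_t−ȳ)² = 50.7273
r_2 = 5.3140 / 50.7273 = 0.105

0.105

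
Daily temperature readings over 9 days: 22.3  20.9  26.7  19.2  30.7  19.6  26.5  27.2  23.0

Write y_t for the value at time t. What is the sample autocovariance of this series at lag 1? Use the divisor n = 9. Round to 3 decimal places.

-9.326

Mean ȳ = (22.3 + 20.9 + 26.7 + 19.2 + 30.7 + 19.6 + 26.5 + 27.2 + 23.0)/9 = 24.0111
Σ_{t=1}^{8}(y_t−ȳ)(y_{t+1}−ȳ) = -83.9312
γ_1 = -83.9312 / 9 = -9.326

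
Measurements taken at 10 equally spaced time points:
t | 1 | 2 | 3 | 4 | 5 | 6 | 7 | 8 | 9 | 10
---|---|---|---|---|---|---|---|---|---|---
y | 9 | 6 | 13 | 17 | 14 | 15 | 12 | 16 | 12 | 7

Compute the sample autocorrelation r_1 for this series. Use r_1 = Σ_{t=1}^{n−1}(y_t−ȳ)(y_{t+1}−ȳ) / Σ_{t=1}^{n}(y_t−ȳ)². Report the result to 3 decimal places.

Mean ȳ = (9 + 6 + 13 + 17 + 14 + 15 + 12 + 16 + 12 + 7)/10 = 12.1000
Numerator Σ_{t=1}^{9}(y_t−ȳ)(y_{t+1}−ȳ) = 32.0900
Denominator Σ(y_t−ȳ)² = 124.9000
r_1 = 32.0900 / 124.9000 = 0.257

0.257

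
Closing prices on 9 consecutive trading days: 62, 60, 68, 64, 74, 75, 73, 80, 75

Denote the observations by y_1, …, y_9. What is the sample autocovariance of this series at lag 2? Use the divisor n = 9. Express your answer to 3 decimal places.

12.726

Mean ȳ = (62 + 60 + 68 + 64 + 74 + 75 + 73 + 80 + 75)/9 = 70.1111
Σ_{t=1}^{7}(y_t−ȳ)(y_{t+2}−ȳ) = 114.5309
γ_2 = 114.5309 / 9 = 12.726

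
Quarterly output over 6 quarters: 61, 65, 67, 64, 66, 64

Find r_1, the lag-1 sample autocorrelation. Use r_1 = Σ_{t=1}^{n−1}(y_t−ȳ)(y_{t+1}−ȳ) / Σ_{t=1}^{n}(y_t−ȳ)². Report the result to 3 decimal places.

Mean ȳ = (61 + 65 + 67 + 64 + 66 + 64)/6 = 64.5000
Deviations from mean: -3.5000, 0.5000, 2.5000, -0.5000, 1.5000, -0.5000
Σ(y_t−ȳ)(y_{t+1}−ȳ) = (-1.7500) + (1.2500) + (-1.2500) + (-0.7500) + (-0.7500) = -3.2500
Denominator Σ(y_t−ȳ)² = 21.5000
r_1 = -3.2500 / 21.5000 = -0.151

-0.151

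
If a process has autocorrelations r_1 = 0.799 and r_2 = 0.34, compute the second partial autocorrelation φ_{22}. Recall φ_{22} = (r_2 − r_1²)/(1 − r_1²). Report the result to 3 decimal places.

-0.825

φ_{22} = (r_2 − r_1²) / (1 − r_1²)
r_1² = (0.799)² = 0.638401
Numerator = 0.34 − 0.6384 = -0.2984; denominator = 1 − 0.6384 = 0.3616
φ_{22} = -0.2984 / 0.3616 = -0.825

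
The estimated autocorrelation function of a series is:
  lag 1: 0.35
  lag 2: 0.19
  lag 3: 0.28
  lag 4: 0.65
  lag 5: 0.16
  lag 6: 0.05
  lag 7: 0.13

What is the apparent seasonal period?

The largest autocorrelation is r_4 = 0.65; the remaining lags stay at or below 0.35. The elevated value at lag 1 (0.35), dropping to 0.19 at lag 2, reflects decaying short-term dependence rather than seasonality.
The dominant spike at lag 4 indicates a seasonal period of 4.

4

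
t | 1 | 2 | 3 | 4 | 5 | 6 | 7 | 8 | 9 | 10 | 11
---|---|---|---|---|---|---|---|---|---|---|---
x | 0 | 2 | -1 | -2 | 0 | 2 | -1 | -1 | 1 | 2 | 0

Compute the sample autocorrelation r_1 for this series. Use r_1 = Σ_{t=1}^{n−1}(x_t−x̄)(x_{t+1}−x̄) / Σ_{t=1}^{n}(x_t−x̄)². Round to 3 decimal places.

Mean x̄ = (0 + 2 − 1 − 2 + 0 + 2 − 1 − 1 + 1 + 2 + 0)/11 = 0.1818
Numerator Σ_{t=1}^{10}(x_t−x̄)(x_{t+1}−x̄) = -0.3967
Denominator Σ(x_t−x̄)² = 19.6364
r_1 = -0.3967 / 19.6364 = -0.020

-0.020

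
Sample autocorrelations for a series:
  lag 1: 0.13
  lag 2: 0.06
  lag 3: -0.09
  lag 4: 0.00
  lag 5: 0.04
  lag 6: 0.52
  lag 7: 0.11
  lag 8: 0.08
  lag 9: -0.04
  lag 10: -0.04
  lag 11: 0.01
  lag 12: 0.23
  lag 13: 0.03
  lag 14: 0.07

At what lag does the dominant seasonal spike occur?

6

The largest autocorrelation is r_6 = 0.52, with a weaker echo at lag 12 (0.23); the remaining lags stay at or below 0.13.
The dominant spike at lag 6 indicates a seasonal period of 6.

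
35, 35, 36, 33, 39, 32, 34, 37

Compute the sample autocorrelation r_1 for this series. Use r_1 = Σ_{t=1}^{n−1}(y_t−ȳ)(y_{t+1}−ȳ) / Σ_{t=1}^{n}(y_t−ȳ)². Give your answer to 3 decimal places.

Mean ȳ = (35 + 35 + 36 + 33 + 39 + 32 + 34 + 37)/8 = 35.1250
Deviations from mean: -0.1250, -0.1250, 0.8750, -2.1250, 3.8750, -3.1250, -1.1250, 1.8750
Numerator Σ_{t=1}^{7}(y_t−ȳ)(y_{t+1}−ȳ) = -20.8906
Denominator Σ(y_t−ȳ)² = 34.8750
r_1 = -20.8906 / 34.8750 = -0.599

-0.599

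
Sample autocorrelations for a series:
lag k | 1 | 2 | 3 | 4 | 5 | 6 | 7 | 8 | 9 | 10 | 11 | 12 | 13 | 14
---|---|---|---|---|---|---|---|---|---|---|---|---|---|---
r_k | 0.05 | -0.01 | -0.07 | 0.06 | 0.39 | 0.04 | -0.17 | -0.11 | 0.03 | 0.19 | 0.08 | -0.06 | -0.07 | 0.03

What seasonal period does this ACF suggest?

5

The largest autocorrelation is r_5 = 0.39, with a weaker echo at lag 10 (0.19); the remaining lags stay at or below 0.08.
The dominant spike at lag 5 indicates a seasonal period of 5.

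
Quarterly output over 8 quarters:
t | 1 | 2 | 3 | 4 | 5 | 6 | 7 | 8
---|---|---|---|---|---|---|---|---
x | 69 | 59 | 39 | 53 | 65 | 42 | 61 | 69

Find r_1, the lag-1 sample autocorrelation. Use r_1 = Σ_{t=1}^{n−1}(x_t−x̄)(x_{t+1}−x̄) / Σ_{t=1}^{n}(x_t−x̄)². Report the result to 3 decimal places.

Mean x̄ = (69 + 59 + 39 + 53 + 65 + 42 + 61 + 69)/8 = 57.1250
Numerator Σ_{t=1}^{7}(x_t−x̄)(x_{t+1}−x̄) = -101.1406
Denominator Σ(x_t−x̄)² = 936.8750
r_1 = -101.1406 / 936.8750 = -0.108

-0.108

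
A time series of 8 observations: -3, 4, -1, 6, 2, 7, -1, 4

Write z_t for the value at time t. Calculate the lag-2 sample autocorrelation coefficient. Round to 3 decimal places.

0.561

Mean z̄ = (-3 + 4 − 1 + 6 + 2 + 7 − 1 + 4)/8 = 2.2500
Deviations from mean: -5.2500, 1.7500, -3.2500, 3.7500, -0.2500, 4.7500, -3.2500, 1.7500
Numerator Σ_{t=1}^{6}(z_t−z̄)(z_{t+2}−z̄) = 51.3750
Denominator Σ(z_t−z̄)² = 91.5000
r_2 = 51.3750 / 91.5000 = 0.561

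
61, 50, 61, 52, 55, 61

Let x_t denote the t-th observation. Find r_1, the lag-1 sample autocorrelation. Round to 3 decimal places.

-0.618

Mean x̄ = (61 + 50 + 61 + 52 + 55 + 61)/6 = 56.6667
Deviations from mean: 4.3333, -6.6667, 4.3333, -4.6667, -1.6667, 4.3333
Numerator Σ_{t=1}^{5}(x_t−x̄)(x_{t+1}−x̄) = -77.4444
Denominator Σ(x_t−x̄)² = 125.3333
r_1 = -77.4444 / 125.3333 = -0.618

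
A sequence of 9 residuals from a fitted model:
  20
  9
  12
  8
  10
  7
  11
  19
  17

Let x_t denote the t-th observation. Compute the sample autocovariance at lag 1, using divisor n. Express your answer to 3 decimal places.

3.460

Mean x̄ = (20 + 9 + 12 + 8 + 10 + 7 + 11 + 19 + 17)/9 = 12.5556
Σ_{t=1}^{8}(x_t−x̄)(x_{t+1}−x̄) = 31.1358
γ_1 = 31.1358 / 9 = 3.460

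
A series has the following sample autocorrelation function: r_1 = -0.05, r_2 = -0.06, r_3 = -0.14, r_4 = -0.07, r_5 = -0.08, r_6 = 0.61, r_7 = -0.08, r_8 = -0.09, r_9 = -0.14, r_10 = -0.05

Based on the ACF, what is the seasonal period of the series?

6

The largest autocorrelation is r_6 = 0.61; the remaining lags stay at or below -0.05.
The dominant spike at lag 6 indicates a seasonal period of 6.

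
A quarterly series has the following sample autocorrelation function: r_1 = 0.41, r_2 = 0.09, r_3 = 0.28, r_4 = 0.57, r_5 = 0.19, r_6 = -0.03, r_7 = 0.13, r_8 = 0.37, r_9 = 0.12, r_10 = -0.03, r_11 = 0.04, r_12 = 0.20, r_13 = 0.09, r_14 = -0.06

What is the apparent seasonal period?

The largest autocorrelation is r_4 = 0.57; the remaining lags stay at or below 0.41. The elevated value at lag 1 (0.41), dropping to 0.09 at lag 2, reflects decaying short-term dependence rather than seasonality.
The dominant spike at lag 4 indicates a seasonal period of 4.

4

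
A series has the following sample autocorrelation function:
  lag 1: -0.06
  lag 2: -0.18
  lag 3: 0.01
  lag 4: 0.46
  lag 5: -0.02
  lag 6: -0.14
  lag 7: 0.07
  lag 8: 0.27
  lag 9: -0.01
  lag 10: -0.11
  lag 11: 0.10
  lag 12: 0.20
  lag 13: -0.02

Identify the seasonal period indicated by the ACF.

4

The largest autocorrelation is r_4 = 0.46, with weaker echoes at lags 8 (0.27) and 12 (0.20); the remaining lags stay at or below 0.10.
The dominant spike at lag 4 indicates a seasonal period of 4.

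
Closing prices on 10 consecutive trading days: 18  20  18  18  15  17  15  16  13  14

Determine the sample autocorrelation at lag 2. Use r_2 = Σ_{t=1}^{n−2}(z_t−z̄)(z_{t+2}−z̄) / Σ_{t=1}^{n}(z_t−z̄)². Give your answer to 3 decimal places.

0.342

Mean z̄ = (18 + 20 + 18 + 18 + 15 + 17 + 15 + 16 + 13 + 14)/10 = 16.4000
Numerator Σ_{t=1}^{8}(z_t−z̄)(z_{t+2}−z̄) = 14.4800
Denominator Σ(z_t−z̄)² = 42.4000
r_2 = 14.4800 / 42.4000 = 0.342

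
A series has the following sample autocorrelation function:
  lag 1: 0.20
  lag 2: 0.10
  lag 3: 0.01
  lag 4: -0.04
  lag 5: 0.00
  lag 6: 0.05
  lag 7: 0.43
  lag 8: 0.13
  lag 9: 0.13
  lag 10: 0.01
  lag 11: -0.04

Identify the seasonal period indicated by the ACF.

The largest autocorrelation is r_7 = 0.43; the remaining lags stay at or below 0.20. The elevated value at lag 1 (0.20), dropping to 0.10 at lag 2, reflects decaying short-term dependence rather than seasonality.
The dominant spike at lag 7 indicates a seasonal period of 7.

7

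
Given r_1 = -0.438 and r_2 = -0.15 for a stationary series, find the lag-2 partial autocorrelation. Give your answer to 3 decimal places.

-0.423

φ_{22} = (r_2 − r_1²) / (1 − r_1²)
r_1² = (-0.438)² = 0.191844
Numerator = -0.15 − 0.1918 = -0.3418; denominator = 1 − 0.1918 = 0.8082
φ_{22} = -0.3418 / 0.8082 = -0.423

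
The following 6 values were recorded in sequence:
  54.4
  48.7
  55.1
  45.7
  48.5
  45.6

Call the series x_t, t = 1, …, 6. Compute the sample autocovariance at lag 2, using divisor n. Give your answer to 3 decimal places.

Mean x̄ = (54.4 + 48.7 + 55.1 + 45.7 + 48.5 + 45.6)/6 = 49.6667
Deviations: 4.7333, -0.9667, 5.4333, -3.9667, -1.1667, -4.0667
Σ_{t=1}^{4}(x_t−x̄)(x_{t+2}−x̄) = 39.3444
γ_2 = 39.3444 / 6 = 6.557

6.557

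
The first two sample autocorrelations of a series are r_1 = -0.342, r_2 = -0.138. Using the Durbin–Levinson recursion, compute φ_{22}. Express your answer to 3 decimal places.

φ_{22} = (r_2 − r_1²) / (1 − r_1²)
r_1² = (-0.342)² = 0.116964
Numerator = -0.138 − 0.1170 = -0.2550; denominator = 1 − 0.1170 = 0.8830
φ_{22} = -0.2550 / 0.8830 = -0.289

-0.289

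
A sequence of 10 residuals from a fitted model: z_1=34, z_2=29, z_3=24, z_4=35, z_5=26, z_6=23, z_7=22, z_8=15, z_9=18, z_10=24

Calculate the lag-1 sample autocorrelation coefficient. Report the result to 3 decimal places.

0.395

Mean z̄ = (34 + 29 + 24 + 35 + 26 + 23 + 22 + 15 + 18 + 24)/10 = 25.0000
Numerator Σ_{t=1}^{9}(z_t−z̄)(z_{t+1}−z̄) = 143.0000
Denominator Σ(z_t−z̄)² = 362.0000
r_1 = 143.0000 / 362.0000 = 0.395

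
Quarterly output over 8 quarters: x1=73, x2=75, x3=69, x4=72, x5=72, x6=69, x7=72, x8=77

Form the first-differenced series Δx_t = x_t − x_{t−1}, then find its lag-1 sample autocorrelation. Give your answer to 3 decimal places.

-0.252

First differences Δx: 2, -6, 3, 0, -3, 3, 5
Mean of differences = 0.5714
Numerator Σ(Δx_t−Δx̄)(Δx_{t+1}−Δx̄) = -22.6122
Denominator Σ(Δx_t−Δx̄)² = 89.7143
r_1(Δx) = -22.6122 / 89.7143 = -0.252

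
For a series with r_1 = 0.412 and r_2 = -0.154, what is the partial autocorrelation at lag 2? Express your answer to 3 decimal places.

-0.390

φ_{22} = (r_2 − r_1²) / (1 − r_1²)
r_1² = (0.412)² = 0.169744
Numerator = -0.154 − 0.1697 = -0.3237; denominator = 1 − 0.1697 = 0.8303
φ_{22} = -0.3237 / 0.8303 = -0.390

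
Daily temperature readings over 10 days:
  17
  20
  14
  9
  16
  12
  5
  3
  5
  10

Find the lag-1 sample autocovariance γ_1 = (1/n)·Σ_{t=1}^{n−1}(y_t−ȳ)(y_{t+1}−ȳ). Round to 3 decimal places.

16.639

Mean ȳ = (17 + 20 + 14 + 9 + 16 + 12 + 5 + 3 + 5 + 10)/10 = 11.1000
Σ_{t=1}^{9}(y_t−ȳ)(y_{t+1}−ȳ) = 166.3900
γ_1 = 166.3900 / 10 = 16.639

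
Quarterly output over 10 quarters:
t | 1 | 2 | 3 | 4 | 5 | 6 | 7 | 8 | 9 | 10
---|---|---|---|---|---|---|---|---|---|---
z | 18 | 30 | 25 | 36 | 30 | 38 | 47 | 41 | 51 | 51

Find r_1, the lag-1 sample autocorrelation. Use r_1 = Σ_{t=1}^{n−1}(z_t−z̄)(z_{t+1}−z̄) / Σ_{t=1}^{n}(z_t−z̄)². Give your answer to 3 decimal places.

Mean z̄ = (18 + 30 + 25 + 36 + 30 + 38 + 47 + 41 + 51 + 51)/10 = 36.7000
Numerator Σ_{t=1}^{9}(z_t−z̄)(z_{t+1}−z̄) = 531.5100
Denominator Σ(z_t−z̄)² = 1112.1000
r_1 = 531.5100 / 1112.1000 = 0.478

0.478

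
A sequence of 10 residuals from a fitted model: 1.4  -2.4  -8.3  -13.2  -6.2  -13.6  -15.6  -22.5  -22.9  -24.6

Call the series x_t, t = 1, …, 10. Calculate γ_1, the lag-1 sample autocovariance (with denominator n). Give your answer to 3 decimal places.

43.133

Mean x̄ = (1.4 − 2.4 − 8.3 − 13.2 − 6.2 − 13.6 − 15.6 − 22.5 − 22.9 − 24.6)/10 = -12.7900
Σ_{t=1}^{9}(x_t−x̄)(x_{t+1}−x̄) = 431.3329
γ_1 = 431.3329 / 10 = 43.133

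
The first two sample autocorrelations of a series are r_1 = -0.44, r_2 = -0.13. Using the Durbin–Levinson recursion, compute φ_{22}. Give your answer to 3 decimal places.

φ_{22} = (r_2 − r_1²) / (1 − r_1²)
r_1² = (-0.44)² = 0.1936
Numerator = -0.13 − 0.1936 = -0.3236; denominator = 1 − 0.1936 = 0.8064
φ_{22} = -0.3236 / 0.8064 = -0.401

-0.401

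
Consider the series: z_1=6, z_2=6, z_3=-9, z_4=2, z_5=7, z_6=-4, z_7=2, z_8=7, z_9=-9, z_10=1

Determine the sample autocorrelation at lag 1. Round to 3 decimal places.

-0.340

Mean z̄ = (6 + 6 − 9 + 2 + 7 − 4 + 2 + 7 − 9 + 1)/10 = 0.9000
Numerator Σ_{t=1}^{9}(z_t−z̄)(z_{t+1}−z̄) = -118.6100
Denominator Σ(z_t−z̄)² = 348.9000
r_1 = -118.6100 / 348.9000 = -0.340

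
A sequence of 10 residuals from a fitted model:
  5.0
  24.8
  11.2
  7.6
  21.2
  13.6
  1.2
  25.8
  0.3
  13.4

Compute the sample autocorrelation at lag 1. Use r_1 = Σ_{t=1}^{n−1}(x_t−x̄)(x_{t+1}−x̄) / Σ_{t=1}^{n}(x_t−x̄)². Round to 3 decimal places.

-0.615

Mean x̄ = (5.0 + 24.8 + 11.2 + 7.6 + 21.2 + 13.6 + 1.2 + 25.8 + 0.3 + 13.4)/10 = 12.4100
Numerator Σ_{t=1}^{9}(x_t−x̄)(x_{t+1}−x̄) = -470.3851
Denominator Σ(x_t−x̄)² = 764.2890
r_1 = -470.3851 / 764.2890 = -0.615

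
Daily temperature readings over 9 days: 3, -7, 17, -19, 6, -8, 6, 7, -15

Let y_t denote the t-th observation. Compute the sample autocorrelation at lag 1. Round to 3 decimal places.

-0.664

Mean ȳ = (3 − 7 + 17 − 19 + 6 − 8 + 6 + 7 − 15)/9 = -1.1111
Numerator Σ_{t=1}^{8}(y_t−ȳ)(y_{t+1}−ȳ) = -735.0123
Denominator Σ(y_t−ȳ)² = 1106.8889
r_1 = -735.0123 / 1106.8889 = -0.664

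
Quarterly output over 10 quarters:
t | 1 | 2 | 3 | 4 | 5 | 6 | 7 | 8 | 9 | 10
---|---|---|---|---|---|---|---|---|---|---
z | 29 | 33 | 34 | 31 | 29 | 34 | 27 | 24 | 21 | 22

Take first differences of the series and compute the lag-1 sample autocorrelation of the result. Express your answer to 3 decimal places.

-0.178

First differences Δz: 4, 1, -3, -2, 5, -7, -3, -3, 1
Mean of differences = -0.7778
Numerator Σ(Δz_t−Δz̄)(Δz_{t+1}−Δz̄) = -20.9383
Denominator Σ(Δz_t−Δz̄)² = 117.5556
r_1(Δz) = -20.9383 / 117.5556 = -0.178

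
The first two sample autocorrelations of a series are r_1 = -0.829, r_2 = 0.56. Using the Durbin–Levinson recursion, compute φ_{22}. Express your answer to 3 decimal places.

φ_{22} = (r_2 − r_1²) / (1 − r_1²)
r_1² = (-0.829)² = 0.687241
Numerator = 0.56 − 0.6872 = -0.1272; denominator = 1 − 0.6872 = 0.3128
φ_{22} = -0.1272 / 0.3128 = -0.407

-0.407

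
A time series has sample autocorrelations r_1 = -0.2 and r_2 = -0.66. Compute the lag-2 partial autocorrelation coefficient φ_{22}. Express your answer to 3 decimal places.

-0.729

φ_{22} = (r_2 − r_1²) / (1 − r_1²)
r_1² = (-0.2)² = 0.04
Numerator = -0.66 − 0.0400 = -0.7000; denominator = 1 − 0.0400 = 0.9600
φ_{22} = -0.7000 / 0.9600 = -0.729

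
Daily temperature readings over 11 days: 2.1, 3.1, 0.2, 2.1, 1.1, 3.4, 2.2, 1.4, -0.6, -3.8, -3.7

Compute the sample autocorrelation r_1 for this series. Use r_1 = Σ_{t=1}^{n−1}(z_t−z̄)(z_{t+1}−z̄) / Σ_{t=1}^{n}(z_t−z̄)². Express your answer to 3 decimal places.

0.537

Mean z̄ = (2.1 + 3.1 + 0.2 + 2.1 + 1.1 + 3.4 + 2.2 + 1.4 − 0.6 − 3.8 − 3.7)/11 = 0.6818
Numerator Σ_{t=1}^{10}(z_t−z̄)(z_{t+1}−z̄) = 32.9906
Denominator Σ(z_t−z̄)² = 61.4164
r_1 = 32.9906 / 61.4164 = 0.537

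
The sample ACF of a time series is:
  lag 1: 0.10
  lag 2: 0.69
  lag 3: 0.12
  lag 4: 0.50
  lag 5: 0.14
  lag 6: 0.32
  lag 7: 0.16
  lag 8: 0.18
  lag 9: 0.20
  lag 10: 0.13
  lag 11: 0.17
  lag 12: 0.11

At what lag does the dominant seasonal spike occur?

The largest autocorrelation is r_2 = 0.69, with weaker echoes at lags 4 (0.50) and 6 (0.32); the remaining lags stay at or below 0.20.
The dominant spike at lag 2 indicates a seasonal period of 2.

2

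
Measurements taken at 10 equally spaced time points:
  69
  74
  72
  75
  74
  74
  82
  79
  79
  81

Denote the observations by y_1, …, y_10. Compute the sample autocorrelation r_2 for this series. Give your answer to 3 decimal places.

0.350

Mean ȳ = (69 + 74 + 72 + 75 + 74 + 74 + 82 + 79 + 79 + 81)/10 = 75.9000
Numerator Σ_{t=1}^{8}(y_t−ȳ)(y_{t+2}−ȳ) = 54.9800
Denominator Σ(y_t−ȳ)² = 156.9000
r_2 = 54.9800 / 156.9000 = 0.350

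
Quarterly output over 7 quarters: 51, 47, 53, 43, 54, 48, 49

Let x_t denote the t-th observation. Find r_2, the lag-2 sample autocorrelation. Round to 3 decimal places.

0.527

Mean x̄ = (51 + 47 + 53 + 43 + 54 + 48 + 49)/7 = 49.2857
Deviations from mean: 1.7143, -2.2857, 3.7143, -6.2857, 4.7143, -1.2857, -0.2857
Numerator Σ_{t=1}^{5}(x_t−x̄)(x_{t+2}−x̄) = 44.9796
Denominator Σ(x_t−x̄)² = 85.4286
r_2 = 44.9796 / 85.4286 = 0.527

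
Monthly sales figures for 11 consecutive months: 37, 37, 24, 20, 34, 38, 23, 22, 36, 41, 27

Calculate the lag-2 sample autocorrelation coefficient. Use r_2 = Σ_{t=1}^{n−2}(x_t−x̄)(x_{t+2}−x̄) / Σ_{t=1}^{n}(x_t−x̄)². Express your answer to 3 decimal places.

-0.763

Mean x̄ = (37 + 37 + 24 + 20 + 34 + 38 + 23 + 22 + 36 + 41 + 27)/11 = 30.8182
Numerator Σ_{t=1}^{9}(x_t−x̄)(x_{t+2}−x̄) = -446.7025
Denominator Σ(x_t−x̄)² = 585.6364
r_2 = -446.7025 / 585.6364 = -0.763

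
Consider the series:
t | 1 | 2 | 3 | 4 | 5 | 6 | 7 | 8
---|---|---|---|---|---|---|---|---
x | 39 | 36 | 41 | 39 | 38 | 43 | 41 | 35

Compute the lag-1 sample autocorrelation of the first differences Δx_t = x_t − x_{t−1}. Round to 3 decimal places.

-0.231

First differences Δx: -3, 5, -2, -1, 5, -2, -6
Mean of differences = -0.5714
Numerator Σ(Δx_t−Δx̄)(Δx_{t+1}−Δx̄) = -23.4694
Denominator Σ(Δx_t−Δx̄)² = 101.7143
r_1(Δx) = -23.4694 / 101.7143 = -0.231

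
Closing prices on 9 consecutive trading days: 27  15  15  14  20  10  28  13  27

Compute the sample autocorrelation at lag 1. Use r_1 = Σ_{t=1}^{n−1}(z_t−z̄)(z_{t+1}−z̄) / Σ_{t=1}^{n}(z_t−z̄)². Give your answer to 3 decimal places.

-0.514

Mean z̄ = (27 + 15 + 15 + 14 + 20 + 10 + 28 + 13 + 27)/9 = 18.7778
Numerator Σ_{t=1}^{8}(z_t−z̄)(z_{t+1}−z̄) = -197.0494
Denominator Σ(z_t−z̄)² = 383.5556
r_1 = -197.0494 / 383.5556 = -0.514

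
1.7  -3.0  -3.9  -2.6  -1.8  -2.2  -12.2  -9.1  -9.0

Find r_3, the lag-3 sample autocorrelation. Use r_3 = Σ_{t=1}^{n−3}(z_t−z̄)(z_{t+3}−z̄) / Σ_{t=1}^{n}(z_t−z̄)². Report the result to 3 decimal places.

Mean z̄ = (1.7 − 3.0 − 3.9 − 2.6 − 1.8 − 2.2 − 12.2 − 9.1 − 9.0)/9 = -4.6778
Σ(z_t−z̄)(z_{t+3}−z̄) = (13.2516) + (4.8283) + (1.9272) + (-15.6295) + (-12.7262) + (-10.7095) = -19.0581
Denominator Σ(z_t−z̄)² = 157.6556
r_3 = -19.0581 / 157.6556 = -0.121

-0.121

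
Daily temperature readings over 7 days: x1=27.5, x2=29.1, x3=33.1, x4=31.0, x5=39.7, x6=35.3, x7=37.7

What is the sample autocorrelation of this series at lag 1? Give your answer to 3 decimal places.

Mean x̄ = (27.5 + 29.1 + 33.1 + 31.0 + 39.7 + 35.3 + 37.7)/7 = 33.3429
Deviations from mean: -5.8429, -4.2429, -0.2429, -2.3429, 6.3571, 1.9571, 4.3571
Numerator Σ_{t=1}^{6}(x_t−x̄)(x_{t+1}−x̄) = 32.4653
Denominator Σ(x_t−x̄)² = 120.9171
r_1 = 32.4653 / 120.9171 = 0.268

0.268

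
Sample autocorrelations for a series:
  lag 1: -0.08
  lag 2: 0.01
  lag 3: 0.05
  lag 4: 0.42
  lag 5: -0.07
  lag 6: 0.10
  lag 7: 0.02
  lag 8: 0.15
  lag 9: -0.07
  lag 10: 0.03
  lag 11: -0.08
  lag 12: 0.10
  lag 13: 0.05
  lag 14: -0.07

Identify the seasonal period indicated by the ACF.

4

The largest autocorrelation is r_4 = 0.42, with a weaker echo at lag 8 (0.15); the remaining lags stay at or below 0.10.
The dominant spike at lag 4 indicates a seasonal period of 4.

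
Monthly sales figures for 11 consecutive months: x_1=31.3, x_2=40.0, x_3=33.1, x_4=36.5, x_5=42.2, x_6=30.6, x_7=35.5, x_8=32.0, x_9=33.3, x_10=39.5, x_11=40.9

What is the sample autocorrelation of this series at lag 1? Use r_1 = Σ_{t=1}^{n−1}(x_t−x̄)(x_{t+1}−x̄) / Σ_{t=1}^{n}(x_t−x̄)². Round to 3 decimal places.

-0.225

Mean x̄ = (31.3 + 40.0 + 33.1 + 36.5 + 42.2 + 30.6 + 35.5 + 32.0 + 33.3 + 39.5 + 40.9)/11 = 35.9000
Numerator Σ_{t=1}^{10}(x_t−x̄)(x_{t+1}−x̄) = -39.1700
Denominator Σ(x_t−x̄)² = 174.0400
r_1 = -39.1700 / 174.0400 = -0.225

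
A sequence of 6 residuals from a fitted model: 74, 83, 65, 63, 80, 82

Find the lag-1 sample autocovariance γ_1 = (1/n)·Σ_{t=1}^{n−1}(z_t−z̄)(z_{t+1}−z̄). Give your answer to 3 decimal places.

Mean z̄ = (74 + 83 + 65 + 63 + 80 + 82)/6 = 74.5000
Deviations: -0.5000, 8.5000, -9.5000, -11.5000, 5.5000, 7.5000
Σ_{t=1}^{5}(z_t−z̄)(z_{t+1}−z̄) = 2.2500
γ_1 = 2.2500 / 6 = 0.375

0.375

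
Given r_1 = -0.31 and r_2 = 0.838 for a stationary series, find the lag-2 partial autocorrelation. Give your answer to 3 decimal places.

φ_{22} = (r_2 − r_1²) / (1 − r_1²)
r_1² = (-0.31)² = 0.0961
Numerator = 0.838 − 0.0961 = 0.7419; denominator = 1 − 0.0961 = 0.9039
φ_{22} = 0.7419 / 0.9039 = 0.821

0.821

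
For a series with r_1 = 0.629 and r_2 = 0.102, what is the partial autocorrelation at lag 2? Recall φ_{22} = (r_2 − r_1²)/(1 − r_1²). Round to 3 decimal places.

φ_{22} = (r_2 − r_1²) / (1 − r_1²)
r_1² = (0.629)² = 0.395641
Numerator = 0.102 − 0.3956 = -0.2936; denominator = 1 − 0.3956 = 0.6044
φ_{22} = -0.2936 / 0.6044 = -0.486

-0.486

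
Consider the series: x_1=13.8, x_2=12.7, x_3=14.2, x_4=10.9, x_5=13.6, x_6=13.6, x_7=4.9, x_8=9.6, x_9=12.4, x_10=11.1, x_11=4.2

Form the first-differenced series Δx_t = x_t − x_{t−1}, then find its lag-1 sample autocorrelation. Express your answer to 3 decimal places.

-0.241

First differences Δx: -1.1, 1.5, -3.3, 2.7, 0.0, -8.7, 4.7, 2.8, -1.3, -6.9
Mean of differences = -0.9600
Numerator Σ(Δx_t−Δx̄)(Δx_{t+1}−Δx̄) = -40.3676
Denominator Σ(Δx_t−Δx̄)² = 167.3440
r_1(Δx) = -40.3676 / 167.3440 = -0.241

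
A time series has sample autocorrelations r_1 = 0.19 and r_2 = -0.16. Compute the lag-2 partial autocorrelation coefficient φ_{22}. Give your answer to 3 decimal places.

φ_{22} = (r_2 − r_1²) / (1 − r_1²)
r_1² = (0.19)² = 0.0361
Numerator = -0.16 − 0.0361 = -0.1961; denominator = 1 − 0.0361 = 0.9639
φ_{22} = -0.1961 / 0.9639 = -0.203

-0.203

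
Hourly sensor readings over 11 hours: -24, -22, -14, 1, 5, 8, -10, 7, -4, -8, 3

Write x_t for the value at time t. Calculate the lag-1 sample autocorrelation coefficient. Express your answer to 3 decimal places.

Mean x̄ = (-24 − 22 − 14 + 1 + 5 + 8 − 10 + 7 − 4 − 8 + 3)/11 = -5.2727
Numerator Σ_{t=1}^{10}(x_t−x̄)(x_{t+1}−x̄) = 474.1074
Denominator Σ(x_t−x̄)² = 1278.1818
r_1 = 474.1074 / 1278.1818 = 0.371

0.371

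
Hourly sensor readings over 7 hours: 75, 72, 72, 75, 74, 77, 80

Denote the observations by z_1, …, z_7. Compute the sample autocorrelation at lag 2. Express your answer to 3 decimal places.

Mean z̄ = (75 + 72 + 72 + 75 + 74 + 77 + 80)/7 = 75.0000
Deviations from mean: 0.0000, -3.0000, -3.0000, 0.0000, -1.0000, 2.0000, 5.0000
Σ(z_t−z̄)(z_{t+2}−z̄) = (0.0000) + (0.0000) + (3.0000) + (0.0000) + (-5.0000) = -2.0000
Denominator Σ(z_t−z̄)² = 48.0000
r_2 = -2.0000 / 48.0000 = -0.042

-0.042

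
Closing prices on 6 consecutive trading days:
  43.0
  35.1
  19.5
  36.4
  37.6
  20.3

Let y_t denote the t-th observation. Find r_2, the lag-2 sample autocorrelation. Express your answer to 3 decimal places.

Mean ȳ = (43.0 + 35.1 + 19.5 + 36.4 + 37.6 + 20.3)/6 = 31.9833
Deviations from mean: 11.0167, 3.1167, -12.4833, 4.4167, 5.6167, -11.6833
Numerator Σ_{t=1}^{4}(y_t−ȳ)(y_{t+2}−ȳ) = -245.4756
Denominator Σ(y_t−ȳ)² = 474.4683
r_2 = -245.4756 / 474.4683 = -0.517

-0.517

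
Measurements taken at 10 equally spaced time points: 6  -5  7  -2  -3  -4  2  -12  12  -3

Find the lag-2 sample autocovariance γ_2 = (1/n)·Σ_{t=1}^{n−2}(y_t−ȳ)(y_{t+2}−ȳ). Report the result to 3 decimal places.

13.852

Mean ȳ = (6 − 5 + 7 − 2 − 3 − 4 + 2 − 12 + 12 − 3)/10 = -0.2000
Σ_{t=1}^{8}(y_t−ȳ)(y_{t+2}−ȳ) = 138.5200
γ_2 = 138.5200 / 10 = 13.852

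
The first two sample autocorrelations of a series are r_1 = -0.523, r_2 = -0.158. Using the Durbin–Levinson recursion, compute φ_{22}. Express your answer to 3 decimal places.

-0.594

φ_{22} = (r_2 − r_1²) / (1 − r_1²)
r_1² = (-0.523)² = 0.273529
Numerator = -0.158 − 0.2735 = -0.4315; denominator = 1 − 0.2735 = 0.7265
φ_{22} = -0.4315 / 0.7265 = -0.594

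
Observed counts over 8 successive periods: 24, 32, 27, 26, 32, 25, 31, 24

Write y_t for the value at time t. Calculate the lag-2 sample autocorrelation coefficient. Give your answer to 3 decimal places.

0.244

Mean ȳ = (24 + 32 + 27 + 26 + 32 + 25 + 31 + 24)/8 = 27.6250
Deviations from mean: -3.6250, 4.3750, -0.6250, -1.6250, 4.3750, -2.6250, 3.3750, -3.6250
Numerator Σ_{t=1}^{6}(y_t−ȳ)(y_{t+2}−ȳ) = 20.9688
Denominator Σ(y_t−ȳ)² = 85.8750
r_2 = 20.9688 / 85.8750 = 0.244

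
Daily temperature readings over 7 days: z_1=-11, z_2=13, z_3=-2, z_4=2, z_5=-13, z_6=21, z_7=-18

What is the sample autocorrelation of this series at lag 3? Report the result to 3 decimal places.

Mean z̄ = (-11 + 13 − 2 + 2 − 13 + 21 − 18)/7 = -1.1429
Deviations from mean: -9.8571, 14.1429, -0.8571, 3.1429, -11.8571, 22.1429, -16.8571
Numerator Σ_{t=1}^{4}(z_t−z̄)(z_{t+3}−z̄) = -270.6327
Denominator Σ(z_t−z̄)² = 1222.8571
r_3 = -270.6327 / 1222.8571 = -0.221

-0.221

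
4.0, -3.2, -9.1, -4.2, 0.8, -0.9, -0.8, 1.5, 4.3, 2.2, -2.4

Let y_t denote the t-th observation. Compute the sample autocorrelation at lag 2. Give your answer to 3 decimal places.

-0.297

Mean ȳ = (4.0 − 3.2 − 9.1 − 4.2 + 0.8 − 0.9 − 0.8 + 1.5 + 4.3 + 2.2 − 2.4)/11 = -0.7091
Numerator Σ_{t=1}^{9}(y_t−ȳ)(y_{t+2}−ȳ) = -45.8720
Denominator Σ(y_t−ȳ)² = 154.5891
r_2 = -45.8720 / 154.5891 = -0.297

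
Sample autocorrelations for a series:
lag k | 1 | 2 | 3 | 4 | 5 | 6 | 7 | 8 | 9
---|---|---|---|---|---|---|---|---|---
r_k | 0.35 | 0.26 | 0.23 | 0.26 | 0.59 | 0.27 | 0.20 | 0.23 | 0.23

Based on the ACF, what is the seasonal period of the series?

5

The largest autocorrelation is r_5 = 0.59; the remaining lags stay at or below 0.35. The elevated value at lag 1 (0.35), dropping to 0.26 at lag 2, reflects decaying short-term dependence rather than seasonality.
The dominant spike at lag 5 indicates a seasonal period of 5.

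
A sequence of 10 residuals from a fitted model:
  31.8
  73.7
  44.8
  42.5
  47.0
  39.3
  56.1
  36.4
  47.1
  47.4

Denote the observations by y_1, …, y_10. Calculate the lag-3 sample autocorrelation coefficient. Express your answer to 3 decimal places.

Mean ȳ = (31.8 + 73.7 + 44.8 + 42.5 + 47.0 + 39.3 + 56.1 + 36.4 + 47.1 + 47.4)/10 = 46.6100
Σ(y_t−ȳ)(y_{t+3}−ȳ) = (60.8691) + (10.5651) + (13.2311) + (-39.0039) + (-3.9819) + (-3.5819) + (7.4971) = 45.5947
Denominator Σ(y_t−ȳ)² = 1222.1290
r_3 = 45.5947 / 1222.1290 = 0.037

0.037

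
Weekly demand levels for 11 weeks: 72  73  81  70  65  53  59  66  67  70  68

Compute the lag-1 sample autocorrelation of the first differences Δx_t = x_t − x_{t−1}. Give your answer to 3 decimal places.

0.017

First differences Δx: 1, 8, -11, -5, -12, 6, 7, 1, 3, -2
Mean of differences = -0.4000
Numerator Σ(Δx_t−Δx̄)(Δx_{t+1}−Δx̄) = 7.6400
Denominator Σ(Δx_t−Δx̄)² = 452.4000
r_1(Δx) = 7.6400 / 452.4000 = 0.017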